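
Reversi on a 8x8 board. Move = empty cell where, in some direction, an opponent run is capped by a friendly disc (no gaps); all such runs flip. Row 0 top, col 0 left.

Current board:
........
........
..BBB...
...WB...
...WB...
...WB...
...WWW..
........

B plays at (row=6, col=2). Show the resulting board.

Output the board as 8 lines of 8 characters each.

Answer: ........
........
..BBB...
...WB...
...WB...
...BB...
..BWWW..
........

Derivation:
Place B at (6,2); scan 8 dirs for brackets.
Dir NW: first cell '.' (not opp) -> no flip
Dir N: first cell '.' (not opp) -> no flip
Dir NE: opp run (5,3) capped by B -> flip
Dir W: first cell '.' (not opp) -> no flip
Dir E: opp run (6,3) (6,4) (6,5), next='.' -> no flip
Dir SW: first cell '.' (not opp) -> no flip
Dir S: first cell '.' (not opp) -> no flip
Dir SE: first cell '.' (not opp) -> no flip
All flips: (5,3)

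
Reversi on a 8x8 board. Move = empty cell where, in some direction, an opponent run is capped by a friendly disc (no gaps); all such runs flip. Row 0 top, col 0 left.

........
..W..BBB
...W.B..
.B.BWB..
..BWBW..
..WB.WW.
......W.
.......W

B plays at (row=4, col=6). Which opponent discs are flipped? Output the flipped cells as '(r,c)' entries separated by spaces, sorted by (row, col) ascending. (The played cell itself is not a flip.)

Dir NW: first cell 'B' (not opp) -> no flip
Dir N: first cell '.' (not opp) -> no flip
Dir NE: first cell '.' (not opp) -> no flip
Dir W: opp run (4,5) capped by B -> flip
Dir E: first cell '.' (not opp) -> no flip
Dir SW: opp run (5,5), next='.' -> no flip
Dir S: opp run (5,6) (6,6), next='.' -> no flip
Dir SE: first cell '.' (not opp) -> no flip

Answer: (4,5)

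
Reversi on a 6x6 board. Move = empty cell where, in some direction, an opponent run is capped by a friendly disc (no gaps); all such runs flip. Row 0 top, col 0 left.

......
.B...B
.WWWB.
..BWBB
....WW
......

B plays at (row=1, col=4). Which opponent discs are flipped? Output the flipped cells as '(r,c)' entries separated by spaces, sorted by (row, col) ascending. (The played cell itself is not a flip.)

Answer: (2,3)

Derivation:
Dir NW: first cell '.' (not opp) -> no flip
Dir N: first cell '.' (not opp) -> no flip
Dir NE: first cell '.' (not opp) -> no flip
Dir W: first cell '.' (not opp) -> no flip
Dir E: first cell 'B' (not opp) -> no flip
Dir SW: opp run (2,3) capped by B -> flip
Dir S: first cell 'B' (not opp) -> no flip
Dir SE: first cell '.' (not opp) -> no flip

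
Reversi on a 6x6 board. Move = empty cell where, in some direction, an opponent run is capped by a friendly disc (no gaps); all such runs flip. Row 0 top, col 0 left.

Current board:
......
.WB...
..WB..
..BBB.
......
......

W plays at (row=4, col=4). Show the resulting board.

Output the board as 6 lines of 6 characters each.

Place W at (4,4); scan 8 dirs for brackets.
Dir NW: opp run (3,3) capped by W -> flip
Dir N: opp run (3,4), next='.' -> no flip
Dir NE: first cell '.' (not opp) -> no flip
Dir W: first cell '.' (not opp) -> no flip
Dir E: first cell '.' (not opp) -> no flip
Dir SW: first cell '.' (not opp) -> no flip
Dir S: first cell '.' (not opp) -> no flip
Dir SE: first cell '.' (not opp) -> no flip
All flips: (3,3)

Answer: ......
.WB...
..WB..
..BWB.
....W.
......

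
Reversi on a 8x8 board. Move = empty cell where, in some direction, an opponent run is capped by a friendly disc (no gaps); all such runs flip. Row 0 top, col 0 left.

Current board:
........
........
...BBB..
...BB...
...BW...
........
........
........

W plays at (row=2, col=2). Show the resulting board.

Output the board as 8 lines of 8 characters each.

Place W at (2,2); scan 8 dirs for brackets.
Dir NW: first cell '.' (not opp) -> no flip
Dir N: first cell '.' (not opp) -> no flip
Dir NE: first cell '.' (not opp) -> no flip
Dir W: first cell '.' (not opp) -> no flip
Dir E: opp run (2,3) (2,4) (2,5), next='.' -> no flip
Dir SW: first cell '.' (not opp) -> no flip
Dir S: first cell '.' (not opp) -> no flip
Dir SE: opp run (3,3) capped by W -> flip
All flips: (3,3)

Answer: ........
........
..WBBB..
...WB...
...BW...
........
........
........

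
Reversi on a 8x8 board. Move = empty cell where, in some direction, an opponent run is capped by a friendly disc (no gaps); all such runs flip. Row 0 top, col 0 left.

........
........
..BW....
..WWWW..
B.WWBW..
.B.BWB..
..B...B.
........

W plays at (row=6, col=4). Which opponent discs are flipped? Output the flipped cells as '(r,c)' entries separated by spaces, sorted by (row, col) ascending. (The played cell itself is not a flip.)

Dir NW: opp run (5,3) capped by W -> flip
Dir N: first cell 'W' (not opp) -> no flip
Dir NE: opp run (5,5), next='.' -> no flip
Dir W: first cell '.' (not opp) -> no flip
Dir E: first cell '.' (not opp) -> no flip
Dir SW: first cell '.' (not opp) -> no flip
Dir S: first cell '.' (not opp) -> no flip
Dir SE: first cell '.' (not opp) -> no flip

Answer: (5,3)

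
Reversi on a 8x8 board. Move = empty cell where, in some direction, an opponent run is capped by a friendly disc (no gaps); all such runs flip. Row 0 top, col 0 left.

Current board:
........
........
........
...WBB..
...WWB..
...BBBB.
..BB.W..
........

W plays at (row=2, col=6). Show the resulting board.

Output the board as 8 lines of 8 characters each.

Place W at (2,6); scan 8 dirs for brackets.
Dir NW: first cell '.' (not opp) -> no flip
Dir N: first cell '.' (not opp) -> no flip
Dir NE: first cell '.' (not opp) -> no flip
Dir W: first cell '.' (not opp) -> no flip
Dir E: first cell '.' (not opp) -> no flip
Dir SW: opp run (3,5) capped by W -> flip
Dir S: first cell '.' (not opp) -> no flip
Dir SE: first cell '.' (not opp) -> no flip
All flips: (3,5)

Answer: ........
........
......W.
...WBW..
...WWB..
...BBBB.
..BB.W..
........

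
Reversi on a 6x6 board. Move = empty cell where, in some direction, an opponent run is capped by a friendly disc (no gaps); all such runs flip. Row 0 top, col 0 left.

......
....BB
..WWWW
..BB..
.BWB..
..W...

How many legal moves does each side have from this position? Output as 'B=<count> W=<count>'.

Answer: B=6 W=9

Derivation:
-- B to move --
(1,1): flips 1 -> legal
(1,2): flips 1 -> legal
(1,3): flips 1 -> legal
(2,1): no bracket -> illegal
(3,1): no bracket -> illegal
(3,4): flips 1 -> legal
(3,5): flips 1 -> legal
(5,1): flips 1 -> legal
(5,3): no bracket -> illegal
B mobility = 6
-- W to move --
(0,3): flips 1 -> legal
(0,4): flips 1 -> legal
(0,5): flips 2 -> legal
(1,3): no bracket -> illegal
(2,1): no bracket -> illegal
(3,0): flips 1 -> legal
(3,1): no bracket -> illegal
(3,4): flips 1 -> legal
(4,0): flips 1 -> legal
(4,4): flips 2 -> legal
(5,0): flips 2 -> legal
(5,1): no bracket -> illegal
(5,3): flips 2 -> legal
(5,4): no bracket -> illegal
W mobility = 9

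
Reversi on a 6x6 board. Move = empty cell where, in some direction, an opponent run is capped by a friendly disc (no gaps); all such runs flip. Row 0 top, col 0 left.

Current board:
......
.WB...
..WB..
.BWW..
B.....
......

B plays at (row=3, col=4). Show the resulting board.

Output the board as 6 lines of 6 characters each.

Place B at (3,4); scan 8 dirs for brackets.
Dir NW: first cell 'B' (not opp) -> no flip
Dir N: first cell '.' (not opp) -> no flip
Dir NE: first cell '.' (not opp) -> no flip
Dir W: opp run (3,3) (3,2) capped by B -> flip
Dir E: first cell '.' (not opp) -> no flip
Dir SW: first cell '.' (not opp) -> no flip
Dir S: first cell '.' (not opp) -> no flip
Dir SE: first cell '.' (not opp) -> no flip
All flips: (3,2) (3,3)

Answer: ......
.WB...
..WB..
.BBBB.
B.....
......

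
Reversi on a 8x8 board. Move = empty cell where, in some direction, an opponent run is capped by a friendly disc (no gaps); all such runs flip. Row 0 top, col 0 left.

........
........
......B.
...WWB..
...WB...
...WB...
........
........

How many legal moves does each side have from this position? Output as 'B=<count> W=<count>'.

Answer: B=6 W=6

Derivation:
-- B to move --
(2,2): flips 1 -> legal
(2,3): no bracket -> illegal
(2,4): flips 1 -> legal
(2,5): no bracket -> illegal
(3,2): flips 3 -> legal
(4,2): flips 1 -> legal
(4,5): no bracket -> illegal
(5,2): flips 1 -> legal
(6,2): flips 1 -> legal
(6,3): no bracket -> illegal
(6,4): no bracket -> illegal
B mobility = 6
-- W to move --
(1,5): no bracket -> illegal
(1,6): no bracket -> illegal
(1,7): flips 3 -> legal
(2,4): no bracket -> illegal
(2,5): no bracket -> illegal
(2,7): no bracket -> illegal
(3,6): flips 1 -> legal
(3,7): no bracket -> illegal
(4,5): flips 1 -> legal
(4,6): no bracket -> illegal
(5,5): flips 2 -> legal
(6,3): no bracket -> illegal
(6,4): flips 2 -> legal
(6,5): flips 1 -> legal
W mobility = 6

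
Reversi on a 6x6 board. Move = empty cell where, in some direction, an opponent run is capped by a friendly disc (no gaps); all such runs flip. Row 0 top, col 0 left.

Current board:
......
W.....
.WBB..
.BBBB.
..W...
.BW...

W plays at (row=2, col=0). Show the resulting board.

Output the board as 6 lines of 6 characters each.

Place W at (2,0); scan 8 dirs for brackets.
Dir NW: edge -> no flip
Dir N: first cell 'W' (not opp) -> no flip
Dir NE: first cell '.' (not opp) -> no flip
Dir W: edge -> no flip
Dir E: first cell 'W' (not opp) -> no flip
Dir SW: edge -> no flip
Dir S: first cell '.' (not opp) -> no flip
Dir SE: opp run (3,1) capped by W -> flip
All flips: (3,1)

Answer: ......
W.....
WWBB..
.WBBB.
..W...
.BW...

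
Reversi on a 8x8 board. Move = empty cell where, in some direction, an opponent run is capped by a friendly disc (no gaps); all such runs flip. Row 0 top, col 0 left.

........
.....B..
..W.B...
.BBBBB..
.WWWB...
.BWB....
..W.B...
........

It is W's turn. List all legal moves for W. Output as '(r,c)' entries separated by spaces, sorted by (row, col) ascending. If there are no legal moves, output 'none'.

(0,4): no bracket -> illegal
(0,5): no bracket -> illegal
(0,6): flips 3 -> legal
(1,3): no bracket -> illegal
(1,4): no bracket -> illegal
(1,6): no bracket -> illegal
(2,0): flips 1 -> legal
(2,1): flips 2 -> legal
(2,3): flips 2 -> legal
(2,5): flips 1 -> legal
(2,6): flips 3 -> legal
(3,0): no bracket -> illegal
(3,6): no bracket -> illegal
(4,0): flips 2 -> legal
(4,5): flips 1 -> legal
(4,6): no bracket -> illegal
(5,0): flips 1 -> legal
(5,4): flips 1 -> legal
(5,5): flips 2 -> legal
(6,0): flips 1 -> legal
(6,1): flips 1 -> legal
(6,3): flips 1 -> legal
(6,5): no bracket -> illegal
(7,3): no bracket -> illegal
(7,4): no bracket -> illegal
(7,5): flips 2 -> legal

Answer: (0,6) (2,0) (2,1) (2,3) (2,5) (2,6) (4,0) (4,5) (5,0) (5,4) (5,5) (6,0) (6,1) (6,3) (7,5)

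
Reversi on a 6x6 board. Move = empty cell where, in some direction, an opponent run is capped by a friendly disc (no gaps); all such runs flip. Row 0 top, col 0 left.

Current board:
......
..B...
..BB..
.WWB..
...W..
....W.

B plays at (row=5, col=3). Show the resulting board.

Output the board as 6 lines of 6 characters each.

Answer: ......
..B...
..BB..
.WWB..
...B..
...BW.

Derivation:
Place B at (5,3); scan 8 dirs for brackets.
Dir NW: first cell '.' (not opp) -> no flip
Dir N: opp run (4,3) capped by B -> flip
Dir NE: first cell '.' (not opp) -> no flip
Dir W: first cell '.' (not opp) -> no flip
Dir E: opp run (5,4), next='.' -> no flip
Dir SW: edge -> no flip
Dir S: edge -> no flip
Dir SE: edge -> no flip
All flips: (4,3)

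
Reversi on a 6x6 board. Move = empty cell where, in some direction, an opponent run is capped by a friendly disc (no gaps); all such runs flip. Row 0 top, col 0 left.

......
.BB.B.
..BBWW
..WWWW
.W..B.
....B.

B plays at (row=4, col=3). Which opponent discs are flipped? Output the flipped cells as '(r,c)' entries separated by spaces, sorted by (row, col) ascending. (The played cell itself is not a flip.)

Dir NW: opp run (3,2), next='.' -> no flip
Dir N: opp run (3,3) capped by B -> flip
Dir NE: opp run (3,4) (2,5), next=edge -> no flip
Dir W: first cell '.' (not opp) -> no flip
Dir E: first cell 'B' (not opp) -> no flip
Dir SW: first cell '.' (not opp) -> no flip
Dir S: first cell '.' (not opp) -> no flip
Dir SE: first cell 'B' (not opp) -> no flip

Answer: (3,3)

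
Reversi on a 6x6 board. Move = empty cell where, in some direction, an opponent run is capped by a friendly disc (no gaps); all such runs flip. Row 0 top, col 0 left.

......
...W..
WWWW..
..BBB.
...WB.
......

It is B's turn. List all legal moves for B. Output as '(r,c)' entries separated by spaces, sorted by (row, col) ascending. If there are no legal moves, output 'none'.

(0,2): no bracket -> illegal
(0,3): flips 2 -> legal
(0,4): no bracket -> illegal
(1,0): flips 1 -> legal
(1,1): flips 1 -> legal
(1,2): flips 2 -> legal
(1,4): flips 1 -> legal
(2,4): no bracket -> illegal
(3,0): no bracket -> illegal
(3,1): no bracket -> illegal
(4,2): flips 1 -> legal
(5,2): flips 1 -> legal
(5,3): flips 1 -> legal
(5,4): flips 1 -> legal

Answer: (0,3) (1,0) (1,1) (1,2) (1,4) (4,2) (5,2) (5,3) (5,4)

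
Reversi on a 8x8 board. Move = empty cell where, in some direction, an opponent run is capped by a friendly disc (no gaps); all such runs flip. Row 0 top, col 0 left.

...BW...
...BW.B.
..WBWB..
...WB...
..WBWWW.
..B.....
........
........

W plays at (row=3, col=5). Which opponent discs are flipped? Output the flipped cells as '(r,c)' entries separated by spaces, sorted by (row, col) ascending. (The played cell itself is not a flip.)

Answer: (3,4)

Derivation:
Dir NW: first cell 'W' (not opp) -> no flip
Dir N: opp run (2,5), next='.' -> no flip
Dir NE: first cell '.' (not opp) -> no flip
Dir W: opp run (3,4) capped by W -> flip
Dir E: first cell '.' (not opp) -> no flip
Dir SW: first cell 'W' (not opp) -> no flip
Dir S: first cell 'W' (not opp) -> no flip
Dir SE: first cell 'W' (not opp) -> no flip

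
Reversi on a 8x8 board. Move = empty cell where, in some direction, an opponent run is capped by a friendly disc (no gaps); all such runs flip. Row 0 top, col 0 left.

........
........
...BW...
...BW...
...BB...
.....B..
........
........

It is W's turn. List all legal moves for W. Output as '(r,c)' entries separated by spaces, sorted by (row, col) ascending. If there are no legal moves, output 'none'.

Answer: (1,2) (2,2) (3,2) (4,2) (5,2) (5,4)

Derivation:
(1,2): flips 1 -> legal
(1,3): no bracket -> illegal
(1,4): no bracket -> illegal
(2,2): flips 1 -> legal
(3,2): flips 1 -> legal
(3,5): no bracket -> illegal
(4,2): flips 1 -> legal
(4,5): no bracket -> illegal
(4,6): no bracket -> illegal
(5,2): flips 1 -> legal
(5,3): no bracket -> illegal
(5,4): flips 1 -> legal
(5,6): no bracket -> illegal
(6,4): no bracket -> illegal
(6,5): no bracket -> illegal
(6,6): no bracket -> illegal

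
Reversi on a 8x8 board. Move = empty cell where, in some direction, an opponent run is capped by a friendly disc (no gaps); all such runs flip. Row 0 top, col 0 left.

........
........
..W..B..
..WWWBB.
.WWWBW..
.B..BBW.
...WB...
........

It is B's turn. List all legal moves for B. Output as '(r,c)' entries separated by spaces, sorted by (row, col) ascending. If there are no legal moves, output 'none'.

(1,1): flips 2 -> legal
(1,2): no bracket -> illegal
(1,3): no bracket -> illegal
(2,1): flips 2 -> legal
(2,3): no bracket -> illegal
(2,4): flips 3 -> legal
(3,0): no bracket -> illegal
(3,1): flips 4 -> legal
(4,0): flips 3 -> legal
(4,6): flips 1 -> legal
(4,7): no bracket -> illegal
(5,0): no bracket -> illegal
(5,2): flips 2 -> legal
(5,3): no bracket -> illegal
(5,7): flips 1 -> legal
(6,2): flips 1 -> legal
(6,5): no bracket -> illegal
(6,6): no bracket -> illegal
(6,7): no bracket -> illegal
(7,2): flips 1 -> legal
(7,3): no bracket -> illegal
(7,4): no bracket -> illegal

Answer: (1,1) (2,1) (2,4) (3,1) (4,0) (4,6) (5,2) (5,7) (6,2) (7,2)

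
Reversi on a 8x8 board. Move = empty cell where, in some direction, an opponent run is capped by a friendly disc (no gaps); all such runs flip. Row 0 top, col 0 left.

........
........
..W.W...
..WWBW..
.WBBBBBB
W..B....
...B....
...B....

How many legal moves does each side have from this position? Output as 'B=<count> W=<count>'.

-- B to move --
(1,1): flips 2 -> legal
(1,2): flips 2 -> legal
(1,3): flips 2 -> legal
(1,4): flips 1 -> legal
(1,5): flips 2 -> legal
(2,1): flips 1 -> legal
(2,3): flips 1 -> legal
(2,5): flips 1 -> legal
(2,6): flips 1 -> legal
(3,0): no bracket -> illegal
(3,1): flips 2 -> legal
(3,6): flips 1 -> legal
(4,0): flips 1 -> legal
(5,1): no bracket -> illegal
(5,2): no bracket -> illegal
(6,0): no bracket -> illegal
(6,1): no bracket -> illegal
B mobility = 12
-- W to move --
(2,3): no bracket -> illegal
(2,5): no bracket -> illegal
(3,1): no bracket -> illegal
(3,6): no bracket -> illegal
(3,7): no bracket -> illegal
(5,1): flips 1 -> legal
(5,2): flips 1 -> legal
(5,4): flips 3 -> legal
(5,5): flips 2 -> legal
(5,6): no bracket -> illegal
(5,7): flips 1 -> legal
(6,2): flips 2 -> legal
(6,4): no bracket -> illegal
(7,2): no bracket -> illegal
(7,4): no bracket -> illegal
W mobility = 6

Answer: B=12 W=6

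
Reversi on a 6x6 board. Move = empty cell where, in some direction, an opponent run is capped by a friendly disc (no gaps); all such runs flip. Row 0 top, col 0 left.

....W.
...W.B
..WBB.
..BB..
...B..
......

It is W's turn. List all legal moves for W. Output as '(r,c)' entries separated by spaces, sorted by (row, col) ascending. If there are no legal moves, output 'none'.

Answer: (2,5) (3,5) (4,2) (4,4) (5,3)

Derivation:
(0,5): no bracket -> illegal
(1,2): no bracket -> illegal
(1,4): no bracket -> illegal
(2,1): no bracket -> illegal
(2,5): flips 2 -> legal
(3,1): no bracket -> illegal
(3,4): no bracket -> illegal
(3,5): flips 1 -> legal
(4,1): no bracket -> illegal
(4,2): flips 1 -> legal
(4,4): flips 1 -> legal
(5,2): no bracket -> illegal
(5,3): flips 3 -> legal
(5,4): no bracket -> illegal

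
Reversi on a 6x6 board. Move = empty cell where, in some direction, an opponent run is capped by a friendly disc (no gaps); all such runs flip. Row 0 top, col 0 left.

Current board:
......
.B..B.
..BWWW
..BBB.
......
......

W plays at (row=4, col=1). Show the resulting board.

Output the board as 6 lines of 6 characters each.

Place W at (4,1); scan 8 dirs for brackets.
Dir NW: first cell '.' (not opp) -> no flip
Dir N: first cell '.' (not opp) -> no flip
Dir NE: opp run (3,2) capped by W -> flip
Dir W: first cell '.' (not opp) -> no flip
Dir E: first cell '.' (not opp) -> no flip
Dir SW: first cell '.' (not opp) -> no flip
Dir S: first cell '.' (not opp) -> no flip
Dir SE: first cell '.' (not opp) -> no flip
All flips: (3,2)

Answer: ......
.B..B.
..BWWW
..WBB.
.W....
......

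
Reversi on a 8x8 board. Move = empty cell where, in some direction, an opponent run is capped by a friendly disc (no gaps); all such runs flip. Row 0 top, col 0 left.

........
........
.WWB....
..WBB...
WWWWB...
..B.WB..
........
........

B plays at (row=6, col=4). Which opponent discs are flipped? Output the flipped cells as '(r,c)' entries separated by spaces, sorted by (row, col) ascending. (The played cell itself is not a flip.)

Dir NW: first cell '.' (not opp) -> no flip
Dir N: opp run (5,4) capped by B -> flip
Dir NE: first cell 'B' (not opp) -> no flip
Dir W: first cell '.' (not opp) -> no flip
Dir E: first cell '.' (not opp) -> no flip
Dir SW: first cell '.' (not opp) -> no flip
Dir S: first cell '.' (not opp) -> no flip
Dir SE: first cell '.' (not opp) -> no flip

Answer: (5,4)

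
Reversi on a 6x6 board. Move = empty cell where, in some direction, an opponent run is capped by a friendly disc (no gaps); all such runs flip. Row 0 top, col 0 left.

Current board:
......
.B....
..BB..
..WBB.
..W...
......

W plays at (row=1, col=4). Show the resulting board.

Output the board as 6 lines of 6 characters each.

Answer: ......
.B..W.
..BW..
..WBB.
..W...
......

Derivation:
Place W at (1,4); scan 8 dirs for brackets.
Dir NW: first cell '.' (not opp) -> no flip
Dir N: first cell '.' (not opp) -> no flip
Dir NE: first cell '.' (not opp) -> no flip
Dir W: first cell '.' (not opp) -> no flip
Dir E: first cell '.' (not opp) -> no flip
Dir SW: opp run (2,3) capped by W -> flip
Dir S: first cell '.' (not opp) -> no flip
Dir SE: first cell '.' (not opp) -> no flip
All flips: (2,3)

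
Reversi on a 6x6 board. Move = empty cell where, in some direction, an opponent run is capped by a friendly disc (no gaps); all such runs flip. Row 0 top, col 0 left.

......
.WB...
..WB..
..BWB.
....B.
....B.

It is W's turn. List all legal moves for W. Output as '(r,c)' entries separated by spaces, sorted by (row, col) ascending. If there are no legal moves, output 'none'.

(0,1): no bracket -> illegal
(0,2): flips 1 -> legal
(0,3): no bracket -> illegal
(1,3): flips 2 -> legal
(1,4): no bracket -> illegal
(2,1): no bracket -> illegal
(2,4): flips 1 -> legal
(2,5): no bracket -> illegal
(3,1): flips 1 -> legal
(3,5): flips 1 -> legal
(4,1): no bracket -> illegal
(4,2): flips 1 -> legal
(4,3): no bracket -> illegal
(4,5): no bracket -> illegal
(5,3): no bracket -> illegal
(5,5): flips 1 -> legal

Answer: (0,2) (1,3) (2,4) (3,1) (3,5) (4,2) (5,5)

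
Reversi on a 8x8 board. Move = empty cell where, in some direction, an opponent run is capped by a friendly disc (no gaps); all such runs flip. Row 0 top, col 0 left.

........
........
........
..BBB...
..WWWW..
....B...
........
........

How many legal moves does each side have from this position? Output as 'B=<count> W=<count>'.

Answer: B=6 W=8

Derivation:
-- B to move --
(3,1): no bracket -> illegal
(3,5): no bracket -> illegal
(3,6): flips 1 -> legal
(4,1): no bracket -> illegal
(4,6): no bracket -> illegal
(5,1): flips 1 -> legal
(5,2): flips 2 -> legal
(5,3): flips 1 -> legal
(5,5): flips 1 -> legal
(5,6): flips 1 -> legal
B mobility = 6
-- W to move --
(2,1): flips 1 -> legal
(2,2): flips 2 -> legal
(2,3): flips 2 -> legal
(2,4): flips 2 -> legal
(2,5): flips 1 -> legal
(3,1): no bracket -> illegal
(3,5): no bracket -> illegal
(4,1): no bracket -> illegal
(5,3): no bracket -> illegal
(5,5): no bracket -> illegal
(6,3): flips 1 -> legal
(6,4): flips 1 -> legal
(6,5): flips 1 -> legal
W mobility = 8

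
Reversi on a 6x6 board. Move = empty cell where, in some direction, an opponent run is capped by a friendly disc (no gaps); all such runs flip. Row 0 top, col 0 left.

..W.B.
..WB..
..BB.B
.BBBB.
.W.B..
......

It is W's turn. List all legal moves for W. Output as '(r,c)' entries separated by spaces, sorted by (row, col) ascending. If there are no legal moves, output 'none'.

(0,3): no bracket -> illegal
(0,5): no bracket -> illegal
(1,1): no bracket -> illegal
(1,4): flips 3 -> legal
(1,5): no bracket -> illegal
(2,0): no bracket -> illegal
(2,1): flips 1 -> legal
(2,4): flips 1 -> legal
(3,0): no bracket -> illegal
(3,5): no bracket -> illegal
(4,0): no bracket -> illegal
(4,2): flips 2 -> legal
(4,4): no bracket -> illegal
(4,5): flips 2 -> legal
(5,2): no bracket -> illegal
(5,3): no bracket -> illegal
(5,4): no bracket -> illegal

Answer: (1,4) (2,1) (2,4) (4,2) (4,5)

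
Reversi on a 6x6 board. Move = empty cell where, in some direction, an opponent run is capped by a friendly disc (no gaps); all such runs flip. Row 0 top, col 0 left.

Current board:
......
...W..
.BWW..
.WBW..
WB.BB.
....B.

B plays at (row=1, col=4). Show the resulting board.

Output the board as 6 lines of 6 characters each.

Answer: ......
...WB.
.BWB..
.WBW..
WB.BB.
....B.

Derivation:
Place B at (1,4); scan 8 dirs for brackets.
Dir NW: first cell '.' (not opp) -> no flip
Dir N: first cell '.' (not opp) -> no flip
Dir NE: first cell '.' (not opp) -> no flip
Dir W: opp run (1,3), next='.' -> no flip
Dir E: first cell '.' (not opp) -> no flip
Dir SW: opp run (2,3) capped by B -> flip
Dir S: first cell '.' (not opp) -> no flip
Dir SE: first cell '.' (not opp) -> no flip
All flips: (2,3)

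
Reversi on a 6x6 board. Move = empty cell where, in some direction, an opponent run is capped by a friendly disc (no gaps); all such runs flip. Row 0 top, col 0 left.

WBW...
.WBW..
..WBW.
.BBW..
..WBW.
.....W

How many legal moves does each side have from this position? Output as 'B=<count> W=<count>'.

-- B to move --
(0,3): flips 2 -> legal
(0,4): flips 2 -> legal
(1,0): flips 1 -> legal
(1,4): flips 1 -> legal
(1,5): no bracket -> illegal
(2,0): no bracket -> illegal
(2,1): flips 2 -> legal
(2,5): flips 1 -> legal
(3,4): flips 1 -> legal
(3,5): no bracket -> illegal
(4,1): flips 1 -> legal
(4,5): flips 1 -> legal
(5,1): no bracket -> illegal
(5,2): flips 1 -> legal
(5,3): flips 1 -> legal
(5,4): no bracket -> illegal
B mobility = 11
-- W to move --
(0,3): no bracket -> illegal
(1,0): no bracket -> illegal
(1,4): no bracket -> illegal
(2,0): flips 1 -> legal
(2,1): no bracket -> illegal
(3,0): flips 2 -> legal
(3,4): no bracket -> illegal
(4,0): flips 1 -> legal
(4,1): no bracket -> illegal
(5,2): no bracket -> illegal
(5,3): flips 1 -> legal
(5,4): no bracket -> illegal
W mobility = 4

Answer: B=11 W=4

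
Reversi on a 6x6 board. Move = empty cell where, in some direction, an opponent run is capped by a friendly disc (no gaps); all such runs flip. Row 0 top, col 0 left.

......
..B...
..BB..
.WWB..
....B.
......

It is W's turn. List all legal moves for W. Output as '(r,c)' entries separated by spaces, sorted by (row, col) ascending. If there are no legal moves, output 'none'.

Answer: (0,2) (1,3) (1,4) (3,4)

Derivation:
(0,1): no bracket -> illegal
(0,2): flips 2 -> legal
(0,3): no bracket -> illegal
(1,1): no bracket -> illegal
(1,3): flips 1 -> legal
(1,4): flips 1 -> legal
(2,1): no bracket -> illegal
(2,4): no bracket -> illegal
(3,4): flips 1 -> legal
(3,5): no bracket -> illegal
(4,2): no bracket -> illegal
(4,3): no bracket -> illegal
(4,5): no bracket -> illegal
(5,3): no bracket -> illegal
(5,4): no bracket -> illegal
(5,5): no bracket -> illegal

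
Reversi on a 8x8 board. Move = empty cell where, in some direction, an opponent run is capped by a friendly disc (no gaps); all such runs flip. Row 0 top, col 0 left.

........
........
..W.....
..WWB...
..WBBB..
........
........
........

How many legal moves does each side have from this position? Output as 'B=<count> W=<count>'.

Answer: B=5 W=5

Derivation:
-- B to move --
(1,1): flips 2 -> legal
(1,2): no bracket -> illegal
(1,3): no bracket -> illegal
(2,1): flips 1 -> legal
(2,3): flips 1 -> legal
(2,4): no bracket -> illegal
(3,1): flips 2 -> legal
(4,1): flips 1 -> legal
(5,1): no bracket -> illegal
(5,2): no bracket -> illegal
(5,3): no bracket -> illegal
B mobility = 5
-- W to move --
(2,3): no bracket -> illegal
(2,4): no bracket -> illegal
(2,5): no bracket -> illegal
(3,5): flips 1 -> legal
(3,6): no bracket -> illegal
(4,6): flips 3 -> legal
(5,2): no bracket -> illegal
(5,3): flips 1 -> legal
(5,4): flips 1 -> legal
(5,5): flips 1 -> legal
(5,6): no bracket -> illegal
W mobility = 5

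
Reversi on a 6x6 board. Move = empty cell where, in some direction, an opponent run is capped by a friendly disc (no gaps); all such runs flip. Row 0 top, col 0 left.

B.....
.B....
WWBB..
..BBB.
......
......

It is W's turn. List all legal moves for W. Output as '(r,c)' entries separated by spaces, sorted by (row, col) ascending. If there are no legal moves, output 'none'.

Answer: (0,1) (0,2) (2,4) (4,3)

Derivation:
(0,1): flips 1 -> legal
(0,2): flips 1 -> legal
(1,0): no bracket -> illegal
(1,2): no bracket -> illegal
(1,3): no bracket -> illegal
(1,4): no bracket -> illegal
(2,4): flips 2 -> legal
(2,5): no bracket -> illegal
(3,1): no bracket -> illegal
(3,5): no bracket -> illegal
(4,1): no bracket -> illegal
(4,2): no bracket -> illegal
(4,3): flips 1 -> legal
(4,4): no bracket -> illegal
(4,5): no bracket -> illegal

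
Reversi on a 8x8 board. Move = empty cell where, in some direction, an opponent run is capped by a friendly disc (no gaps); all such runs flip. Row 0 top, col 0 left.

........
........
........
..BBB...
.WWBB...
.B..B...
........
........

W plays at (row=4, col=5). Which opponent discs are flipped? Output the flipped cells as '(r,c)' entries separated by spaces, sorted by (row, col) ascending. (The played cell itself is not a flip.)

Answer: (4,3) (4,4)

Derivation:
Dir NW: opp run (3,4), next='.' -> no flip
Dir N: first cell '.' (not opp) -> no flip
Dir NE: first cell '.' (not opp) -> no flip
Dir W: opp run (4,4) (4,3) capped by W -> flip
Dir E: first cell '.' (not opp) -> no flip
Dir SW: opp run (5,4), next='.' -> no flip
Dir S: first cell '.' (not opp) -> no flip
Dir SE: first cell '.' (not opp) -> no flip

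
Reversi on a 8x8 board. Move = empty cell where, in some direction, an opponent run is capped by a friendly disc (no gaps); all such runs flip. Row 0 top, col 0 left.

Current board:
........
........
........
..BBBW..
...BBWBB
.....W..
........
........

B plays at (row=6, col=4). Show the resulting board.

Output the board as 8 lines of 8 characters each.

Answer: ........
........
........
..BBBW..
...BBWBB
.....B..
....B...
........

Derivation:
Place B at (6,4); scan 8 dirs for brackets.
Dir NW: first cell '.' (not opp) -> no flip
Dir N: first cell '.' (not opp) -> no flip
Dir NE: opp run (5,5) capped by B -> flip
Dir W: first cell '.' (not opp) -> no flip
Dir E: first cell '.' (not opp) -> no flip
Dir SW: first cell '.' (not opp) -> no flip
Dir S: first cell '.' (not opp) -> no flip
Dir SE: first cell '.' (not opp) -> no flip
All flips: (5,5)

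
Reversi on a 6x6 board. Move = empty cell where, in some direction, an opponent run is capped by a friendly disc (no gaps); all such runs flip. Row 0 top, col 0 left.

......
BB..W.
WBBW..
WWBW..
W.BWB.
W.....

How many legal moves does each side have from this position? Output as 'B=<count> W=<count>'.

-- B to move --
(0,3): no bracket -> illegal
(0,4): no bracket -> illegal
(0,5): flips 2 -> legal
(1,2): no bracket -> illegal
(1,3): no bracket -> illegal
(1,5): no bracket -> illegal
(2,4): flips 2 -> legal
(2,5): no bracket -> illegal
(3,4): flips 1 -> legal
(4,1): flips 1 -> legal
(5,1): no bracket -> illegal
(5,2): no bracket -> illegal
(5,3): no bracket -> illegal
(5,4): flips 1 -> legal
B mobility = 5
-- W to move --
(0,0): flips 3 -> legal
(0,1): flips 2 -> legal
(0,2): flips 1 -> legal
(1,2): flips 1 -> legal
(1,3): flips 1 -> legal
(3,4): no bracket -> illegal
(3,5): no bracket -> illegal
(4,1): flips 2 -> legal
(4,5): flips 1 -> legal
(5,1): flips 1 -> legal
(5,2): no bracket -> illegal
(5,3): flips 1 -> legal
(5,4): no bracket -> illegal
(5,5): flips 1 -> legal
W mobility = 10

Answer: B=5 W=10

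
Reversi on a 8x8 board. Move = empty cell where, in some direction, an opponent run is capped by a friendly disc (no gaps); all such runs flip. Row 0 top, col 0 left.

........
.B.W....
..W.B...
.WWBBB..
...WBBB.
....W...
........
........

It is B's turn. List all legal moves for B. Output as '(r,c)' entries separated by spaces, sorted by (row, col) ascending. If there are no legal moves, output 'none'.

Answer: (0,2) (3,0) (4,2) (5,2) (5,3) (6,3) (6,4)

Derivation:
(0,2): flips 1 -> legal
(0,3): no bracket -> illegal
(0,4): no bracket -> illegal
(1,2): no bracket -> illegal
(1,4): no bracket -> illegal
(2,0): no bracket -> illegal
(2,1): no bracket -> illegal
(2,3): no bracket -> illegal
(3,0): flips 2 -> legal
(4,0): no bracket -> illegal
(4,1): no bracket -> illegal
(4,2): flips 1 -> legal
(5,2): flips 1 -> legal
(5,3): flips 1 -> legal
(5,5): no bracket -> illegal
(6,3): flips 1 -> legal
(6,4): flips 1 -> legal
(6,5): no bracket -> illegal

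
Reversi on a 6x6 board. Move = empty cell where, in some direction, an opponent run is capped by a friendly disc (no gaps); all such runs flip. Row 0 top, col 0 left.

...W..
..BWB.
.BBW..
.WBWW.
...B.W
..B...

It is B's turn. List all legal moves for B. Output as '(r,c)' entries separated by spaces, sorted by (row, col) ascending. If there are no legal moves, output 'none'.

(0,2): no bracket -> illegal
(0,4): flips 1 -> legal
(2,0): no bracket -> illegal
(2,4): flips 1 -> legal
(2,5): flips 1 -> legal
(3,0): flips 1 -> legal
(3,5): flips 2 -> legal
(4,0): flips 1 -> legal
(4,1): flips 1 -> legal
(4,2): no bracket -> illegal
(4,4): flips 1 -> legal
(5,4): no bracket -> illegal
(5,5): no bracket -> illegal

Answer: (0,4) (2,4) (2,5) (3,0) (3,5) (4,0) (4,1) (4,4)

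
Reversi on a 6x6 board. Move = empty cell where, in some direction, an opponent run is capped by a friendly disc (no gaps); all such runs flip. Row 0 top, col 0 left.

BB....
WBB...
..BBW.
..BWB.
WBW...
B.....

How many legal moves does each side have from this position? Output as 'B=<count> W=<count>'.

Answer: B=7 W=6

Derivation:
-- B to move --
(1,3): no bracket -> illegal
(1,4): flips 1 -> legal
(1,5): no bracket -> illegal
(2,0): flips 1 -> legal
(2,1): no bracket -> illegal
(2,5): flips 1 -> legal
(3,0): flips 1 -> legal
(3,1): no bracket -> illegal
(3,5): no bracket -> illegal
(4,3): flips 2 -> legal
(4,4): flips 1 -> legal
(5,1): no bracket -> illegal
(5,2): flips 1 -> legal
(5,3): no bracket -> illegal
B mobility = 7
-- W to move --
(0,2): flips 3 -> legal
(0,3): no bracket -> illegal
(1,3): flips 3 -> legal
(1,4): no bracket -> illegal
(2,0): no bracket -> illegal
(2,1): flips 2 -> legal
(2,5): no bracket -> illegal
(3,0): no bracket -> illegal
(3,1): flips 1 -> legal
(3,5): flips 1 -> legal
(4,3): no bracket -> illegal
(4,4): flips 1 -> legal
(4,5): no bracket -> illegal
(5,1): no bracket -> illegal
(5,2): no bracket -> illegal
W mobility = 6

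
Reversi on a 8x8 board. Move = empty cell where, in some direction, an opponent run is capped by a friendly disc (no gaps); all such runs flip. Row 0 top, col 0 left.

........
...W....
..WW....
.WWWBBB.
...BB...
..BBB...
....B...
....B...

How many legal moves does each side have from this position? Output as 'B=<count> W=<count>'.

-- B to move --
(0,2): no bracket -> illegal
(0,3): flips 3 -> legal
(0,4): no bracket -> illegal
(1,1): flips 2 -> legal
(1,2): flips 1 -> legal
(1,4): no bracket -> illegal
(2,0): no bracket -> illegal
(2,1): flips 1 -> legal
(2,4): no bracket -> illegal
(3,0): flips 3 -> legal
(4,0): no bracket -> illegal
(4,1): no bracket -> illegal
(4,2): no bracket -> illegal
B mobility = 5
-- W to move --
(2,4): no bracket -> illegal
(2,5): no bracket -> illegal
(2,6): no bracket -> illegal
(2,7): no bracket -> illegal
(3,7): flips 3 -> legal
(4,1): no bracket -> illegal
(4,2): no bracket -> illegal
(4,5): flips 1 -> legal
(4,6): no bracket -> illegal
(4,7): no bracket -> illegal
(5,1): no bracket -> illegal
(5,5): flips 1 -> legal
(6,1): no bracket -> illegal
(6,2): no bracket -> illegal
(6,3): flips 2 -> legal
(6,5): flips 2 -> legal
(7,3): no bracket -> illegal
(7,5): no bracket -> illegal
W mobility = 5

Answer: B=5 W=5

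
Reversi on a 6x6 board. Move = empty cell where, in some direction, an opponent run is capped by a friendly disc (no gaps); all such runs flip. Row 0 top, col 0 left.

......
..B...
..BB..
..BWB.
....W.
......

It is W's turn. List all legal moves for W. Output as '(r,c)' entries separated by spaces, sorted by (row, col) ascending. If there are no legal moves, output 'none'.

(0,1): no bracket -> illegal
(0,2): no bracket -> illegal
(0,3): no bracket -> illegal
(1,1): flips 1 -> legal
(1,3): flips 1 -> legal
(1,4): no bracket -> illegal
(2,1): no bracket -> illegal
(2,4): flips 1 -> legal
(2,5): no bracket -> illegal
(3,1): flips 1 -> legal
(3,5): flips 1 -> legal
(4,1): no bracket -> illegal
(4,2): no bracket -> illegal
(4,3): no bracket -> illegal
(4,5): no bracket -> illegal

Answer: (1,1) (1,3) (2,4) (3,1) (3,5)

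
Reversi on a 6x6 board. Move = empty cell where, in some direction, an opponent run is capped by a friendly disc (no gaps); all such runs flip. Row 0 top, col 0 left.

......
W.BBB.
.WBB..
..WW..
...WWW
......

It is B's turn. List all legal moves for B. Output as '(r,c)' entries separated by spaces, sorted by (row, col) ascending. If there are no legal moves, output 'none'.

(0,0): no bracket -> illegal
(0,1): no bracket -> illegal
(1,1): no bracket -> illegal
(2,0): flips 1 -> legal
(2,4): no bracket -> illegal
(3,0): flips 1 -> legal
(3,1): no bracket -> illegal
(3,4): no bracket -> illegal
(3,5): no bracket -> illegal
(4,1): flips 1 -> legal
(4,2): flips 1 -> legal
(5,2): no bracket -> illegal
(5,3): flips 2 -> legal
(5,4): no bracket -> illegal
(5,5): flips 2 -> legal

Answer: (2,0) (3,0) (4,1) (4,2) (5,3) (5,5)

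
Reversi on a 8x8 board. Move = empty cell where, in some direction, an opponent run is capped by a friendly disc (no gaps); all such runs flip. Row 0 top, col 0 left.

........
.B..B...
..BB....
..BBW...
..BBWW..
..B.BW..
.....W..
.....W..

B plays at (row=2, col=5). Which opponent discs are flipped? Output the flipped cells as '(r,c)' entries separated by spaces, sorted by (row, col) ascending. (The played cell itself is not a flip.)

Answer: (3,4)

Derivation:
Dir NW: first cell 'B' (not opp) -> no flip
Dir N: first cell '.' (not opp) -> no flip
Dir NE: first cell '.' (not opp) -> no flip
Dir W: first cell '.' (not opp) -> no flip
Dir E: first cell '.' (not opp) -> no flip
Dir SW: opp run (3,4) capped by B -> flip
Dir S: first cell '.' (not opp) -> no flip
Dir SE: first cell '.' (not opp) -> no flip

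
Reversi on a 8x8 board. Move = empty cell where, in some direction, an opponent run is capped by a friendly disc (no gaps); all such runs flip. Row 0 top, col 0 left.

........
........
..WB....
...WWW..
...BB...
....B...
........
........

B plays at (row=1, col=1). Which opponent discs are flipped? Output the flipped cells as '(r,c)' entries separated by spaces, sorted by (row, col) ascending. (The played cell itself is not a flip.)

Dir NW: first cell '.' (not opp) -> no flip
Dir N: first cell '.' (not opp) -> no flip
Dir NE: first cell '.' (not opp) -> no flip
Dir W: first cell '.' (not opp) -> no flip
Dir E: first cell '.' (not opp) -> no flip
Dir SW: first cell '.' (not opp) -> no flip
Dir S: first cell '.' (not opp) -> no flip
Dir SE: opp run (2,2) (3,3) capped by B -> flip

Answer: (2,2) (3,3)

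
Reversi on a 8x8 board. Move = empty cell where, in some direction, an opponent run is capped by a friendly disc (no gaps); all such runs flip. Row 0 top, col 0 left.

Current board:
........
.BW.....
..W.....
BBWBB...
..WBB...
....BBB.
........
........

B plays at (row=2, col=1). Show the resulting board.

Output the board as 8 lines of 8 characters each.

Answer: ........
.BW.....
.BW.....
BBBBB...
..WBB...
....BBB.
........
........

Derivation:
Place B at (2,1); scan 8 dirs for brackets.
Dir NW: first cell '.' (not opp) -> no flip
Dir N: first cell 'B' (not opp) -> no flip
Dir NE: opp run (1,2), next='.' -> no flip
Dir W: first cell '.' (not opp) -> no flip
Dir E: opp run (2,2), next='.' -> no flip
Dir SW: first cell 'B' (not opp) -> no flip
Dir S: first cell 'B' (not opp) -> no flip
Dir SE: opp run (3,2) capped by B -> flip
All flips: (3,2)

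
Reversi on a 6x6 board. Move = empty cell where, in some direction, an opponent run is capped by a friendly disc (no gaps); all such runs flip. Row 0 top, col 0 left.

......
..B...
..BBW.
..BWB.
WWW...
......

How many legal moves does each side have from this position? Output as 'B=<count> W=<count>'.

-- B to move --
(1,3): no bracket -> illegal
(1,4): flips 1 -> legal
(1,5): no bracket -> illegal
(2,5): flips 1 -> legal
(3,0): no bracket -> illegal
(3,1): no bracket -> illegal
(3,5): no bracket -> illegal
(4,3): flips 1 -> legal
(4,4): flips 1 -> legal
(5,0): flips 1 -> legal
(5,1): no bracket -> illegal
(5,2): flips 1 -> legal
(5,3): no bracket -> illegal
B mobility = 6
-- W to move --
(0,1): no bracket -> illegal
(0,2): flips 3 -> legal
(0,3): no bracket -> illegal
(1,1): flips 1 -> legal
(1,3): flips 1 -> legal
(1,4): flips 2 -> legal
(2,1): flips 2 -> legal
(2,5): no bracket -> illegal
(3,1): flips 1 -> legal
(3,5): flips 1 -> legal
(4,3): no bracket -> illegal
(4,4): flips 1 -> legal
(4,5): no bracket -> illegal
W mobility = 8

Answer: B=6 W=8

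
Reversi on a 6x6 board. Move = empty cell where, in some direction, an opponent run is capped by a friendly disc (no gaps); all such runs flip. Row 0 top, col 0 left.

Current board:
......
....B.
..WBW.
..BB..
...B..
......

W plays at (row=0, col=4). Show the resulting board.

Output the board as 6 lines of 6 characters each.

Place W at (0,4); scan 8 dirs for brackets.
Dir NW: edge -> no flip
Dir N: edge -> no flip
Dir NE: edge -> no flip
Dir W: first cell '.' (not opp) -> no flip
Dir E: first cell '.' (not opp) -> no flip
Dir SW: first cell '.' (not opp) -> no flip
Dir S: opp run (1,4) capped by W -> flip
Dir SE: first cell '.' (not opp) -> no flip
All flips: (1,4)

Answer: ....W.
....W.
..WBW.
..BB..
...B..
......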